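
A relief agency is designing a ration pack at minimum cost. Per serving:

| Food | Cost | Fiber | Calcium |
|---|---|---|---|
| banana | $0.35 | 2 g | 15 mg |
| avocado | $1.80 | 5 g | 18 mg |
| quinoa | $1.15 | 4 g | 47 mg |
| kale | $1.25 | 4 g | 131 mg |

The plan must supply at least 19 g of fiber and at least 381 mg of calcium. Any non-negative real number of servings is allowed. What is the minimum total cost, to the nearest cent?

$4.62

banana only: max(19/2, 381/15) = 25.4 servings → $8.89.
avocado only: max(19/5, 381/18) = 21.17 servings → $38.10.
quinoa only: max(19/4, 381/47) = 8.106 servings → $9.32.
kale only: max(19/4, 381/131) = 4.75 servings → $5.94.
banana + avocado: intersection lies outside the first quadrant.
banana + quinoa: the both-tight solution has a negative serving — not a feasible corner.
banana + kale with both tight: 4.777 servings and 2.361 servings → $4.62.
avocado + quinoa with both targets exact would need a negative amount; discard.
avocado + kale with both tight: 1.655 servings and 2.681 servings → $6.33.
quinoa + kale with both tight: 2.872 servings and 1.878 servings → $5.65.
Cheapest feasible corner: $4.62.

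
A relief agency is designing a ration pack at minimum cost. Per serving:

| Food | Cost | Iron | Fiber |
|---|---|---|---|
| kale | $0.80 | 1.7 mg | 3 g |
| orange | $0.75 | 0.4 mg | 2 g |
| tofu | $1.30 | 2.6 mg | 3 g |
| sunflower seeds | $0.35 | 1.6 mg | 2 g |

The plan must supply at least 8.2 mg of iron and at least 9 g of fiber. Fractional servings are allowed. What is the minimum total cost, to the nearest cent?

With two linear requirements the optimum uses one or two foods; enumerate the corners.
kale only: max(8.2/1.7, 9/3) = 4.824 servings → $3.86.
orange only: max(8.2/0.4, 9/2) = 20.5 servings → $15.38.
tofu only: max(8.2/2.6, 9/3) = 3.154 servings → $4.10.
sunflower seeds only: max(8.2/1.6, 9/2) = 5.125 servings → $1.79.
kale + orange: the both-tight solution has a negative serving — not a feasible corner.
kale + tofu: the both-tight solution has a negative serving — not a feasible corner.
kale + sunflower seeds: the both-tight solution has a negative serving — not a feasible corner.
orange + tofu: the both-tight solution has a negative serving — not a feasible corner.
orange + sunflower seeds: the both-tight solution has a negative serving — not a feasible corner.
tofu + sunflower seeds: the both-tight solution has a negative serving — not a feasible corner.
Cheapest feasible corner: $1.79.

$1.79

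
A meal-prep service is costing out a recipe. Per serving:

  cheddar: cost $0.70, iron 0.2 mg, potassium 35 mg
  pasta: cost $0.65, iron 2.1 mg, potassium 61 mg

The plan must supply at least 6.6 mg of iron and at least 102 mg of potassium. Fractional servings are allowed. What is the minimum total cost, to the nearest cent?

$2.04

This is a tiny linear program; its minimum lies at a vertex of the feasible set. List the vertices and price them.
cheddar only: max(6.6/0.2, 102/35) = 33 servings → $23.10.
pasta only: max(6.6/2.1, 102/61) = 3.143 servings → $2.04.
cheddar + pasta: the both-tight solution has a negative serving — not a feasible corner.
The minimum over all feasible corners is $2.04.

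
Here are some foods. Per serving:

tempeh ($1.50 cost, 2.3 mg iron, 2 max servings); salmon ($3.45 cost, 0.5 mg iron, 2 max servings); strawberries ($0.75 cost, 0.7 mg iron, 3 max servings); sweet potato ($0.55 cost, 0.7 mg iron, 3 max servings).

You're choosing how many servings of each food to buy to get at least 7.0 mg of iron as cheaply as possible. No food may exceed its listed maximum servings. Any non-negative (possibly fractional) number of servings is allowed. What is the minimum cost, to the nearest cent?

$4.97

Cost per mg of iron: tempeh $0.6522, sweet potato $0.7857, strawberries $1.0714, salmon $6.9000.
Take 2 servings of tempeh: +4.6 mg iron for $3.00 (total $3.00, still need 2.4 mg).
Take 3 servings of sweet potato: +2.1 mg iron for $1.65 (total $4.65, still need 0.3 mg).
Take 0.4286 servings of strawberries: +0.3 mg iron for $0.32 (total $4.97, still need 0.0 mg).
Filling from the cheapest source first is optimal under one linear minimum: $4.97.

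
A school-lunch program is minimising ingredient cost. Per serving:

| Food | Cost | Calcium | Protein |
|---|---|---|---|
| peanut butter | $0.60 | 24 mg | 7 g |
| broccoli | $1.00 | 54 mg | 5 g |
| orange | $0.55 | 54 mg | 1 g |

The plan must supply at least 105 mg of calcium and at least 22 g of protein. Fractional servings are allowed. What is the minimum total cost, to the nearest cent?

$2.16

This is a tiny linear program; its minimum lies at a vertex of the feasible set. List the vertices and price them.
peanut butter only: max(105/24, 22/7) = 4.375 servings → $2.62.
broccoli only: max(105/54, 22/5) = 4.4 servings → $4.40.
orange only: max(105/54, 22/1) = 22 servings → $12.10.
peanut butter + broccoli with both tight: 2.57 servings and 0.8023 servings → $2.34.
peanut butter + orange with both tight: 3.059 servings and 0.5847 servings → $2.16.
broccoli + orange: intersection lies outside the first quadrant.
Cheapest feasible corner: $2.16.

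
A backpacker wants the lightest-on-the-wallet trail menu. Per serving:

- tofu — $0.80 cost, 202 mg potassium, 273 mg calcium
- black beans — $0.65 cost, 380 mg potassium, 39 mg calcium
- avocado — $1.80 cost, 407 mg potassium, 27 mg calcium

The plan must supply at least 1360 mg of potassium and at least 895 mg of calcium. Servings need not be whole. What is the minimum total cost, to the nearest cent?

$3.69

An LP optimum is at a vertex; with two nutrient constraints at most two foods are used. Check each candidate.
tofu only: max(1360/202, 895/273) = 6.733 servings → $5.39.
black beans only: max(1360/380, 895/39) = 22.95 servings → $14.92.
avocado only: max(1360/407, 895/27) = 33.15 servings → $59.67.
tofu + black beans with both tight: 2.995 servings and 1.987 servings → $3.69.
tofu + avocado with both tight: 3.1 servings and 1.803 servings → $5.73.
black beans + avocado: the both-tight solution has a negative serving — not a feasible corner.
Cheapest feasible corner: $3.69.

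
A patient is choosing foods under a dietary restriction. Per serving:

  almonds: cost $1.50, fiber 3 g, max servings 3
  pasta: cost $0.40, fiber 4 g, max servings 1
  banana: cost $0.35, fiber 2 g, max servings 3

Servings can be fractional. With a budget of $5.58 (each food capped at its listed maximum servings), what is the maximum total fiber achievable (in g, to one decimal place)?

18.3 g

Fiber per dollar: pasta 10, banana 5.714, almonds 2.
Take 1 serving of pasta: spends $0.40, +4.0 g fiber (running total 4.0 g).
Take 3 servings of banana: spends $1.05, +6.0 g fiber (running total 10.0 g).
Take 2.753 servings of almonds: spends $4.13, +8.3 g fiber (running total 18.3 g).
Filling greedily by fiber-per-dollar is optimal for one linear limit, giving 18.3 g.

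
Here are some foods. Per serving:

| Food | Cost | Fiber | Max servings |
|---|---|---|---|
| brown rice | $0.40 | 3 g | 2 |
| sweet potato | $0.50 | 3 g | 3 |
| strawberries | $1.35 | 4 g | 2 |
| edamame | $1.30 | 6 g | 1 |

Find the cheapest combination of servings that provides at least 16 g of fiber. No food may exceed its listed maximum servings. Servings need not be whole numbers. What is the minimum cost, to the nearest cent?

Cost per g of fiber: brown rice $0.1333, sweet potato $0.1667, edamame $0.2167, strawberries $0.3375.
Take 2 servings of brown rice: +6.0 g fiber for $0.80 (total $0.80, still need 10.0 g).
Take 3 servings of sweet potato: +9.0 g fiber for $1.50 (total $2.30, still need 1.0 g).
Take 0.1667 servings of edamame: +1.0 g fiber for $0.22 (total $2.52, still need 0.0 g).
Filling from the cheapest source first is optimal under one linear minimum: $2.52.

$2.52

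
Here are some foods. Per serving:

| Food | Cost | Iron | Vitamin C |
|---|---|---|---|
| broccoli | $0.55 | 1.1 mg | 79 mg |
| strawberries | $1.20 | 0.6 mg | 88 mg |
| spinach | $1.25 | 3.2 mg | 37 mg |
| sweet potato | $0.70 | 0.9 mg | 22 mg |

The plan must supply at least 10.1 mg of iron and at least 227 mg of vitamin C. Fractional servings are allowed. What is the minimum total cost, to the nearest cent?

Compare the cost at each extreme point of the feasible region.
broccoli only: max(10.1/1.1, 227/79) = 9.182 servings → $5.05.
strawberries only: max(10.1/0.6, 227/88) = 16.83 servings → $20.20.
spinach only: max(10.1/3.2, 227/37) = 6.135 servings → $7.67.
sweet potato only: max(10.1/0.9, 227/22) = 11.22 servings → $7.86.
broccoli + strawberries: intersection lies outside the first quadrant.
broccoli + spinach with both tight: 1.663 servings and 2.585 servings → $4.15.
broccoli + sweet potato: the both-tight solution has a negative serving — not a feasible corner.
strawberries + spinach with both tight: 1.36 servings and 2.901 servings → $5.26.
strawberries + sweet potato: the both-tight solution has a negative serving — not a feasible corner.
spinach + sweet potato with both tight: 0.4825 servings and 9.507 servings → $7.26.
The minimum over all feasible corners is $4.15.

$4.15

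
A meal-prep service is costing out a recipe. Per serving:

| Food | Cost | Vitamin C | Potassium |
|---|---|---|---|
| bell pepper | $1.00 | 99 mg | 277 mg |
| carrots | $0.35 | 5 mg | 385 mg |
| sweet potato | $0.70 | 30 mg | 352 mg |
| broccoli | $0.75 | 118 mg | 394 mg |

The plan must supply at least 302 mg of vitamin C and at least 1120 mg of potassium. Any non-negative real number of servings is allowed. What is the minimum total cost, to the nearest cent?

Minimising a linear cost over {vitamin C ≥ 302, potassium ≥ 1120, servings ≥ 0} — the optimum is at a vertex, using one or two foods.
bell pepper only: max(302/99, 1120/277) = 4.043 servings → $4.04.
carrots only: max(302/5, 1120/385) = 60.4 servings → $21.14.
sweet potato only: max(302/30, 1120/352) = 10.07 servings → $7.05.
broccoli only: max(302/118, 1120/394) = 2.843 servings → $2.13.
bell pepper + carrots with both tight: 3.013 servings and 0.7412 servings → $3.27.
bell pepper + sweet potato with both tight: 2.74 servings and 1.026 servings → $3.46.
bell pepper + broccoli: the both-tight solution has a negative serving — not a feasible corner.
carrots + sweet potato: intersection lies outside the first quadrant.
carrots + broccoli with both tight: 0.3031 servings and 2.546 servings → $2.02.
sweet potato + broccoli with both tight: 0.4433 servings and 2.447 servings → $2.15.
So the least-cost plan costs $2.02.

$2.02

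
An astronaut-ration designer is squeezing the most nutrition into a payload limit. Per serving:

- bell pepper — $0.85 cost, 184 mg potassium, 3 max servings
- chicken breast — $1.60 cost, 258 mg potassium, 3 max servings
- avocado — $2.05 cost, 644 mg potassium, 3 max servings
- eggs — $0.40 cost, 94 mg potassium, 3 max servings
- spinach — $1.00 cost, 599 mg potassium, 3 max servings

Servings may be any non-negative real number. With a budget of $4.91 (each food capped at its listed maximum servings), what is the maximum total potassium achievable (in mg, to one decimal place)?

Potassium per dollar: spinach 599, avocado 314.1, eggs 235, bell pepper 216.5, chicken breast 161.2.
Take 3 servings of spinach: spends $3.00, +1797.0 mg potassium (running total 1797.0 mg).
Take 0.9317 servings of avocado: spends $1.91, +600.0 mg potassium (running total 2397.0 mg).
Greedy by best ratio exhausts the cost allowance optimally: 2397.0 mg.

2397.0 mg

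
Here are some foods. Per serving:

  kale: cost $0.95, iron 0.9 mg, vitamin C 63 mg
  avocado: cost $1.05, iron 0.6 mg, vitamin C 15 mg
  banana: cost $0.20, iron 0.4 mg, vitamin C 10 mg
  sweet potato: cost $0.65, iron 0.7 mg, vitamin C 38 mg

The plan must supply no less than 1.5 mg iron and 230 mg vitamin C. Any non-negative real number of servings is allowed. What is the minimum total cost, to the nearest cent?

With two linear requirements the optimum uses one or two foods; enumerate the corners.
kale only: max(1.5/0.9, 230/63) = 3.651 servings → $3.47.
avocado only: max(1.5/0.6, 230/15) = 15.33 servings → $16.10.
banana only: max(1.5/0.4, 230/10) = 23 servings → $4.60.
sweet potato only: max(1.5/0.7, 230/38) = 6.053 servings → $3.93.
kale + avocado with both targets exact would need a negative amount; discard.
kale + banana: intersection lies outside the first quadrant.
kale + sweet potato: the both-tight solution has a negative serving — not a feasible corner.
avocado + banana (both tight): parallel constraints — no distinct corner.
avocado + sweet potato: intersection lies outside the first quadrant.
banana + sweet potato: intersection lies outside the first quadrant.
Cheapest feasible corner: $3.47.

$3.47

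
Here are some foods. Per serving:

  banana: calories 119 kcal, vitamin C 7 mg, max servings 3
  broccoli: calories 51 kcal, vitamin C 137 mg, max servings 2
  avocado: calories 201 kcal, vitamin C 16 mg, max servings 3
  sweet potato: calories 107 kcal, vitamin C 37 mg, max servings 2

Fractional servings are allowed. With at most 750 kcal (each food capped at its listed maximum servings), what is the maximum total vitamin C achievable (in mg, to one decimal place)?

382.5 mg

Vitamin C per kcal: broccoli 2.686, sweet potato 0.3458, avocado 0.0796, banana 0.05882.
Take 2 servings of broccoli: uses 102 kcal, +274.0 mg vitamin C (running total 274.0 mg).
Take 2 servings of sweet potato: uses 214 kcal, +74.0 mg vitamin C (running total 348.0 mg).
Take 2.159 servings of avocado: uses 434 kcal, +34.5 mg vitamin C (running total 382.5 mg).
Filling greedily by vitamin C-per-kcal is optimal for one linear limit, giving 382.5 mg.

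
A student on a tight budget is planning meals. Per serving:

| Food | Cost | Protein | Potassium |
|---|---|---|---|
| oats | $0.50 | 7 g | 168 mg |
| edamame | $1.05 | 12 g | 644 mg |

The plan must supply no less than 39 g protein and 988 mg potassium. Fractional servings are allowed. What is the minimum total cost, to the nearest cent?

$2.81

Check every corner: each single food scaled to meet both minima, and each pair solved so both constraints bind.
oats only: max(39/7, 988/168) = 5.881 servings → $2.94.
edamame only: max(39/12, 988/644) = 3.25 servings → $3.41.
oats + edamame with both tight: 5.321 servings and 0.1461 servings → $2.81.
So the least-cost plan costs $2.81.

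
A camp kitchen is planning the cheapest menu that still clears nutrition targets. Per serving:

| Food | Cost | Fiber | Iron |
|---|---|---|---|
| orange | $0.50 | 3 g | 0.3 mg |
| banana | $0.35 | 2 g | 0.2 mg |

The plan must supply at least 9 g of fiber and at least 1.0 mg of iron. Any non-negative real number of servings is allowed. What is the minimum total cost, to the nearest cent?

Compare the cost at each extreme point of the feasible region.
orange only: max(9/3, 1.0/0.3) = 3.333 servings → $1.67.
banana only: max(9/2, 1.0/0.2) = 5 servings → $1.75.
orange + banana (both tight): parallel constraints — no distinct corner.
So the least-cost plan costs $1.67.

$1.67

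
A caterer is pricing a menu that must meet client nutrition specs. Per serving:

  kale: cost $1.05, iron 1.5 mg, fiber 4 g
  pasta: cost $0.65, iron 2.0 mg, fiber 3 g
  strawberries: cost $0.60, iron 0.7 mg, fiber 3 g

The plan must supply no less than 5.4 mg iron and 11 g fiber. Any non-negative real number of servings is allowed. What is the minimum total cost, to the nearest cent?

With two linear requirements the optimum uses one or two foods; enumerate the corners.
kale only: max(5.4/1.5, 11/4) = 3.6 servings → $3.78.
pasta only: max(5.4/2.0, 11/3) = 3.667 servings → $2.38.
strawberries only: max(5.4/0.7, 11/3) = 7.714 servings → $4.63.
kale + pasta with both tight: 1.657 servings and 1.457 servings → $2.69.
kale + strawberries: the both-tight solution has a negative serving — not a feasible corner.
pasta + strawberries with both tight: 2.179 servings and 1.487 servings → $2.31.
The minimum over all feasible corners is $2.31.

$2.31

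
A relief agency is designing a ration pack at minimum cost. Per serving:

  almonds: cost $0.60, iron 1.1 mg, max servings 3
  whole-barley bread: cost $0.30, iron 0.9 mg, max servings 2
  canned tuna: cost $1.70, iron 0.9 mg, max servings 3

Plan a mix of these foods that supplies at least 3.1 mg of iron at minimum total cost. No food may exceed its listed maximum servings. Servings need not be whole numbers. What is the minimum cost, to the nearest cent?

$1.31

Cost per mg of iron: whole-barley bread $0.3333, almonds $0.5455, canned tuna $1.8889.
Take 2 servings of whole-barley bread: +1.8 mg iron for $0.60 (total $0.60, still need 1.3 mg).
Take 1.182 servings of almonds: +1.3 mg iron for $0.71 (total $1.31, still need 0.0 mg).
Filling from the cheapest source first is optimal under one linear minimum: $1.31.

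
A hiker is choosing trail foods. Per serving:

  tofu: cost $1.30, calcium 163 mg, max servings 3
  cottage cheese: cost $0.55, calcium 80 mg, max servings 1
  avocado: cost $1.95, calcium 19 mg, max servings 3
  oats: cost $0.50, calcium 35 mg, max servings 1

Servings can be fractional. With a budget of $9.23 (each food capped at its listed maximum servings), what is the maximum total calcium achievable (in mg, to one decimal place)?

Calcium per dollar: cottage cheese 145.5, tofu 125.4, oats 70, avocado 9.744.
Take 1 serving of cottage cheese: spends $0.55, +80.0 mg calcium (running total 80.0 mg).
Take 3 servings of tofu: spends $3.90, +489.0 mg calcium (running total 569.0 mg).
Take 1 serving of oats: spends $0.50, +35.0 mg calcium (running total 604.0 mg).
Take 2.195 servings of avocado: spends $4.28, +41.7 mg calcium (running total 645.7 mg).
Filling greedily by calcium-per-dollar is optimal for one linear limit, giving 645.7 mg.

645.7 mg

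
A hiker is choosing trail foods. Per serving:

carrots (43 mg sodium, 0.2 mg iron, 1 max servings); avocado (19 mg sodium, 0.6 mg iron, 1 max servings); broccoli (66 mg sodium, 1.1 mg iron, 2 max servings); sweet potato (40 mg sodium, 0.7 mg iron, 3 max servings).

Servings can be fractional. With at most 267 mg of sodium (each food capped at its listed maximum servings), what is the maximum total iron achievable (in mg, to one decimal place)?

4.8 mg

Iron per mg sodium: avocado 0.03158, sweet potato 0.0175, broccoli 0.01667, carrots 0.004651.
Take 1 serving of avocado: uses 19 mg sodium, +0.6 mg iron (running total 0.6 mg).
Take 3 servings of sweet potato: uses 120 mg sodium, +2.1 mg iron (running total 2.7 mg).
Take 1.939 servings of broccoli: uses 128 mg sodium, +2.1 mg iron (running total 4.8 mg).
Greedy by best ratio exhausts the sodium allowance optimally: 4.8 mg.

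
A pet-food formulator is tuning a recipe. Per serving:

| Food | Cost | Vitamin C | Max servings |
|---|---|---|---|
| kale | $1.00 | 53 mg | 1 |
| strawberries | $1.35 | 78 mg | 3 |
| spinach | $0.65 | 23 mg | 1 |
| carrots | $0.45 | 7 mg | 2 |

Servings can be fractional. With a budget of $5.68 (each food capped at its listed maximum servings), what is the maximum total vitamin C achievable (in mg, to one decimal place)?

Vitamin C per dollar: strawberries 57.78, kale 53, spinach 35.38, carrots 15.56.
Take 3 servings of strawberries: spends $4.05, +234.0 mg vitamin C (running total 234.0 mg).
Take 1 serving of kale: spends $1.00, +53.0 mg vitamin C (running total 287.0 mg).
Take 0.9692 servings of spinach: spends $0.63, +22.3 mg vitamin C (running total 309.3 mg).
Greedy by best ratio exhausts the cost allowance optimally: 309.3 mg.

309.3 mg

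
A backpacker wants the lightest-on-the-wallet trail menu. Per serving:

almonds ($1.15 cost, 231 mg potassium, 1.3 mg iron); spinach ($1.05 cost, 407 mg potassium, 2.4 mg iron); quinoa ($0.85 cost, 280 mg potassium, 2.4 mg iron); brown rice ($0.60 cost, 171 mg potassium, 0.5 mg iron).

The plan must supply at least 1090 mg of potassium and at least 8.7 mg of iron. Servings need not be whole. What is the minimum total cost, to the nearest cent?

Two binding constraints pin down two serving amounts, so the optimal mix uses at most two foods. The candidates are each food alone (scaled to the tighter of potassium/iron) and each pair with both constraints tight.
almonds only: max(1090/231, 8.7/1.3) = 6.692 servings → $7.70.
spinach only: max(1090/407, 8.7/2.4) = 3.625 servings → $3.81.
quinoa only: max(1090/280, 8.7/2.4) = 3.893 servings → $3.31.
brown rice only: max(1090/171, 8.7/0.5) = 17.4 servings → $10.44.
almonds + spinach with both targets exact would need a negative amount; discard.
almonds + quinoa with both tight: 0.9454 servings and 3.113 servings → $3.73.
almonds + brown rice: the both-tight solution has a negative serving — not a feasible corner.
spinach + quinoa with both tight: 0.5906 servings and 3.034 servings → $3.20.
spinach + brown rice with both targets exact would need a negative amount; discard.
quinoa + brown rice with both tight: 3.486 servings and 0.6657 servings → $3.36.
Cheapest feasible corner: $3.20.

$3.20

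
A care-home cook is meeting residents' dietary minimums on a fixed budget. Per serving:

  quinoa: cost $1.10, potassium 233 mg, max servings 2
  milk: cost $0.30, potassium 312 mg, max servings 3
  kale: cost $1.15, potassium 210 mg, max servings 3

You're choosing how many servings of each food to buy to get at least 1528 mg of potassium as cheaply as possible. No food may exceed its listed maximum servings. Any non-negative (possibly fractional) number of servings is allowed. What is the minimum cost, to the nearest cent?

Cost per mg of potassium: milk $0.0010, quinoa $0.0047, kale $0.0055.
Take 3 servings of milk: +936.0 mg potassium for $0.90 (total $0.90, still need 592.0 mg).
Take 2 servings of quinoa: +466.0 mg potassium for $2.20 (total $3.10, still need 126.0 mg).
Take 0.6 servings of kale: +126.0 mg potassium for $0.69 (total $3.79, still need 0.0 mg).
Greedy by cheapest-per-mg is optimal for a single linear constraint, so the minimum cost is $3.79.

$3.79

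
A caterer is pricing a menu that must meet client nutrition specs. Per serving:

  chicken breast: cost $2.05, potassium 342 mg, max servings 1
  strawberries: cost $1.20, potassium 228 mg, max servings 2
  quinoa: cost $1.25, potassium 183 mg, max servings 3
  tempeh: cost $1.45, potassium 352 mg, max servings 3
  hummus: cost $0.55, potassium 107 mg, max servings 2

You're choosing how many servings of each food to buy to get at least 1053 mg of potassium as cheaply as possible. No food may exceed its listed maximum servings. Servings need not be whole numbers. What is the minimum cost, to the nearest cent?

$4.34

Cost per mg of potassium: tempeh $0.0041, hummus $0.0051, strawberries $0.0053, chicken breast $0.0060, quinoa $0.0068.
Take 2.991 servings of tempeh: +1053.0 mg potassium for $4.34 (total $4.34, still need 0.0 mg).
Filling from the cheapest source first is optimal under one linear minimum: $4.34.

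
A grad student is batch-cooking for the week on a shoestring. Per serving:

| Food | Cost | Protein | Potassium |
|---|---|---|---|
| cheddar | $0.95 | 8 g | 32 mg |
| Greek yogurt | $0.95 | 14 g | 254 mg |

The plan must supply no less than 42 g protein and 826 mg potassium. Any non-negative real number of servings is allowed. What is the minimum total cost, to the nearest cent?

$3.09

A basic optimal solution has at most two foods positive. Try each food alone and each pair with both targets met exactly.
cheddar only: max(42/8, 826/32) = 25.81 servings → $24.52.
Greek yogurt only: max(42/14, 826/254) = 3.252 servings → $3.09.
cheddar + Greek yogurt: the both-tight solution has a negative serving — not a feasible corner.
The minimum over all feasible corners is $3.09.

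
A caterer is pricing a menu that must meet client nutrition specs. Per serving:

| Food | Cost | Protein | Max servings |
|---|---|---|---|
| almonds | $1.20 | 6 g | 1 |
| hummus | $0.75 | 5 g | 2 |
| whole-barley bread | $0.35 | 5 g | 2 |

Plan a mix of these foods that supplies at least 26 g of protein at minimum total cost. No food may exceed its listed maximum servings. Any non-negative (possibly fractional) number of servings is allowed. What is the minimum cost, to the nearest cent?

Cost per g of protein: whole-barley bread $0.0700, hummus $0.1500, almonds $0.2000.
Take 2 servings of whole-barley bread: +10.0 g protein for $0.70 (total $0.70, still need 16.0 g).
Take 2 servings of hummus: +10.0 g protein for $1.50 (total $2.20, still need 6.0 g).
Take 1 serving of almonds: +6.0 g protein for $1.20 (total $3.40, still need 0.0 g).
Filling from the cheapest source first is optimal under one linear minimum: $3.40.

$3.40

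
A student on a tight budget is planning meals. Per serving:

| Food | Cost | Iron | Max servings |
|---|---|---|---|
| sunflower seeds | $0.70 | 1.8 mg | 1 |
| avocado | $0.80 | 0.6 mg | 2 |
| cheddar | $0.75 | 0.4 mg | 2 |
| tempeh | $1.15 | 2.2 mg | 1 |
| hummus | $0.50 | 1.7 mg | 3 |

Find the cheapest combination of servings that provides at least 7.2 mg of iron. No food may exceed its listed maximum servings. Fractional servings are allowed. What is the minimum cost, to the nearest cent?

$2.36

Cost per mg of iron: hummus $0.2941, sunflower seeds $0.3889, tempeh $0.5227, avocado $1.3333, cheddar $1.8750.
Take 3 servings of hummus: +5.1 mg iron for $1.50 (total $1.50, still need 2.1 mg).
Take 1 serving of sunflower seeds: +1.8 mg iron for $0.70 (total $2.20, still need 0.3 mg).
Take 0.1364 servings of tempeh: +0.3 mg iron for $0.16 (total $2.36, still need 0.0 mg).
Filling from the cheapest source first is optimal under one linear minimum: $2.36.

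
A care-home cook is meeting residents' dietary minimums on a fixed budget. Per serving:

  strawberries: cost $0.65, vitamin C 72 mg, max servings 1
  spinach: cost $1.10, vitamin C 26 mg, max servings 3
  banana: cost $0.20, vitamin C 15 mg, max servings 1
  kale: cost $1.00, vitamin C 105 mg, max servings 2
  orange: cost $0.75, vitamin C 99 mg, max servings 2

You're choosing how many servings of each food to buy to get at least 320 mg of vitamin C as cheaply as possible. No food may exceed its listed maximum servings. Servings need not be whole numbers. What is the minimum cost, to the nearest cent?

Cost per mg of vitamin C: orange $0.0076, strawberries $0.0090, kale $0.0095, banana $0.0133, spinach $0.0423.
Take 2 servings of orange: +198.0 mg vitamin C for $1.50 (total $1.50, still need 122.0 mg).
Take 1 serving of strawberries: +72.0 mg vitamin C for $0.65 (total $2.15, still need 50.0 mg).
Take 0.4762 servings of kale: +50.0 mg vitamin C for $0.48 (total $2.63, still need 0.0 mg).
Greedy by cheapest-per-mg is optimal for a single linear constraint, so the minimum cost is $2.63.

$2.63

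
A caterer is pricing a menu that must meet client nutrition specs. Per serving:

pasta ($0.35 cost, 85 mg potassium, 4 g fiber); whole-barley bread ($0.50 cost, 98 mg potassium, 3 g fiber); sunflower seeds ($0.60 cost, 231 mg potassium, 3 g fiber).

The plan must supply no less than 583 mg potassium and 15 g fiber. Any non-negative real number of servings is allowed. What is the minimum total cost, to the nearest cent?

$1.85

For a min-cost LP with two ≥-constraints, a basic feasible solution has at most two positive variables.
pasta only: max(583/85, 15/4) = 6.859 servings → $2.40.
whole-barley bread only: max(583/98, 15/3) = 5.949 servings → $2.97.
sunflower seeds only: max(583/231, 15/3) = 5 servings → $3.00.
pasta + whole-barley bread: the both-tight solution has a negative serving — not a feasible corner.
pasta + sunflower seeds with both tight: 2.565 servings and 1.58 servings → $1.85.
whole-barley bread + sunflower seeds with both tight: 4.301 servings and 0.6992 servings → $2.57.
So the least-cost plan costs $1.85.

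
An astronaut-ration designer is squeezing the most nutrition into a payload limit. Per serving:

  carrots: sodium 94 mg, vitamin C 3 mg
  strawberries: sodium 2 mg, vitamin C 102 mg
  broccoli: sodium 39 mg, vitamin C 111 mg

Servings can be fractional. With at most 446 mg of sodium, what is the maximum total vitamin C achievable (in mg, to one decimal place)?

Vitamin C per mg sodium: strawberries 51, broccoli 2.846, carrots 0.03191.
With no serving limits, spend the whole sodium allowance on strawberries: 446 mg / 2 mg × 102 mg = 22746.0 mg.

22746.0 mg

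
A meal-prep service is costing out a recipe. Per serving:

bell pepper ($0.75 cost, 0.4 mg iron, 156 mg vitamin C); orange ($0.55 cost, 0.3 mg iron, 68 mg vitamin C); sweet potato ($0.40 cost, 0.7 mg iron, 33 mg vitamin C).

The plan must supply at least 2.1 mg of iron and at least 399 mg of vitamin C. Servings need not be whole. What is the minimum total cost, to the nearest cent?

This is a tiny linear program; its minimum lies at a vertex of the feasible set. List the vertices and price them.
bell pepper only: max(2.1/0.4, 399/156) = 5.25 servings → $3.94.
orange only: max(2.1/0.3, 399/68) = 7 servings → $3.85.
sweet potato only: max(2.1/0.7, 399/33) = 12.09 servings → $4.84.
bell pepper + orange: intersection lies outside the first quadrant.
bell pepper + sweet potato with both tight: 2.188 servings and 1.75 servings → $2.34.
orange + sweet potato with both tight: 5.57 servings and 0.6127 servings → $3.31.
So the least-cost plan costs $2.34.

$2.34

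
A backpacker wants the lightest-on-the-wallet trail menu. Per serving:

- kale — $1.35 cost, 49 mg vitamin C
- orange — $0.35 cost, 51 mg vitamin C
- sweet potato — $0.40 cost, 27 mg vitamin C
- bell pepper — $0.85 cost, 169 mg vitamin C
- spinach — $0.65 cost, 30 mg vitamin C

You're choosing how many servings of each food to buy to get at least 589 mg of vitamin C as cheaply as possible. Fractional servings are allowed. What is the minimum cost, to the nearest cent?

$2.96

Cost per mg of vitamin C: bell pepper $0.0050, orange $0.0069, sweet potato $0.0148, spinach $0.0217, kale $0.0276.
With no serving limits, use only bell pepper: 589 mg / 169 mg = 3.485 servings × $0.85 = $2.96.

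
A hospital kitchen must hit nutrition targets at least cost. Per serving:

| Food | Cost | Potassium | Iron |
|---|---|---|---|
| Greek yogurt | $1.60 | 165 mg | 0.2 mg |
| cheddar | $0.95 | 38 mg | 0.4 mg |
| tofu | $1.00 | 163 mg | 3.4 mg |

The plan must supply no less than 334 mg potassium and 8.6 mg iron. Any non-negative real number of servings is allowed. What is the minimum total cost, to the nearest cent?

The cheapest plan sits at a corner of the feasible region — with two constraints it uses at most two foods.
Greek yogurt only: max(334/165, 8.6/0.2) = 43 servings → $68.80.
cheddar only: max(334/38, 8.6/0.4) = 21.5 servings → $20.43.
tofu only: max(334/163, 8.6/3.4) = 2.529 servings → $2.53.
Greek yogurt + cheddar with both targets exact would need a negative amount; discard.
Greek yogurt + tofu: the both-tight solution has a negative serving — not a feasible corner.
cheddar + tofu with both targets exact would need a negative amount; discard.
So the least-cost plan costs $2.53.

$2.53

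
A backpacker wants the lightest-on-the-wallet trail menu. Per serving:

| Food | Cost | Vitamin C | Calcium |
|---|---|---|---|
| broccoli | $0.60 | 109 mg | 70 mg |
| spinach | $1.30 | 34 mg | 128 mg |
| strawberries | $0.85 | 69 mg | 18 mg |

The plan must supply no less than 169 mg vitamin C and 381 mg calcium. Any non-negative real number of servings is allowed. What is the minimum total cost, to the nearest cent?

$3.27

At the optimum either one food covers both requirements or two foods hit both targets exactly; no other combination can be cheaper.
broccoli only: max(169/109, 381/70) = 5.443 servings → $3.27.
spinach only: max(169/34, 381/128) = 4.971 servings → $6.46.
strawberries only: max(169/69, 381/18) = 21.17 servings → $17.99.
broccoli + spinach with both tight: 0.7499 servings and 2.566 servings → $3.79.
broccoli + strawberries with both targets exact would need a negative amount; discard.
spinach + strawberries with both tight: 2.828 servings and 1.056 servings → $4.57.
The minimum over all feasible corners is $3.27.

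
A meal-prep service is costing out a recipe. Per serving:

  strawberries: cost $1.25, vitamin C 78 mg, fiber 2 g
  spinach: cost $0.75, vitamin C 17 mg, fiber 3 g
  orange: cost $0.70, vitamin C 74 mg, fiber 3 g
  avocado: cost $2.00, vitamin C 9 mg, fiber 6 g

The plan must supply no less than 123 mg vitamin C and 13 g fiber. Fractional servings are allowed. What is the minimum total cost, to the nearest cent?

For a min-cost LP with two ≥-constraints, a basic feasible solution has at most two positive variables.
strawberries only: max(123/78, 13/2) = 6.5 servings → $8.12.
spinach only: max(123/17, 13/3) = 7.235 servings → $5.43.
orange only: max(123/74, 13/3) = 4.333 servings → $3.03.
avocado only: max(123/9, 13/6) = 13.67 servings → $27.33.
strawberries + spinach with both tight: 0.74 servings and 3.84 servings → $3.81.
strawberries + orange: the both-tight solution has a negative serving — not a feasible corner.
strawberries + avocado with both tight: 1.38 servings and 1.707 servings → $5.14.
spinach + orange with both tight: 3.468 servings and 0.8655 servings → $3.21.
spinach + avocado: the both-tight solution has a negative serving — not a feasible corner.
orange + avocado with both tight: 1.489 servings and 1.422 servings → $3.89.
The minimum over all feasible corners is $3.03.

$3.03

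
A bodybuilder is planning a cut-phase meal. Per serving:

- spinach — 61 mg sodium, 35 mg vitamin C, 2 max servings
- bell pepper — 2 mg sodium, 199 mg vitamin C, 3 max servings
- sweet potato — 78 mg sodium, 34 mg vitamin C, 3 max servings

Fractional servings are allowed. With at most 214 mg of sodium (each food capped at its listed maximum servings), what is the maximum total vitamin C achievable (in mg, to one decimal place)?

704.5 mg

Vitamin C per mg sodium: bell pepper 99.5, spinach 0.5738, sweet potato 0.4359.
Take 3 servings of bell pepper: uses 6 mg sodium, +597.0 mg vitamin C (running total 597.0 mg).
Take 2 servings of spinach: uses 122 mg sodium, +70.0 mg vitamin C (running total 667.0 mg).
Take 1.103 servings of sweet potato: uses 86 mg sodium, +37.5 mg vitamin C (running total 704.5 mg).
Greedy by best ratio exhausts the sodium allowance optimally: 704.5 mg.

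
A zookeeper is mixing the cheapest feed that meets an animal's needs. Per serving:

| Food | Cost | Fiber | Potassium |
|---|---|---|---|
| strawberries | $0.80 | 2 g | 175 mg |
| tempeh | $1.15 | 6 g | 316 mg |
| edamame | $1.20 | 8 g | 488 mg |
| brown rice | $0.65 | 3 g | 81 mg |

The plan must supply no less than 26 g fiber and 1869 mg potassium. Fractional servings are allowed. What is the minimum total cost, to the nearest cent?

$4.60

Check every corner: each single food scaled to meet both minima, and each pair solved so both constraints bind.
strawberries only: max(26/2, 1869/175) = 13 servings → $10.40.
tempeh only: max(26/6, 1869/316) = 5.915 servings → $6.80.
edamame only: max(26/8, 1869/488) = 3.83 servings → $4.60.
brown rice only: max(26/3, 1869/81) = 23.07 servings → $15.00.
strawberries + tempeh with both tight: 7.172 servings and 1.943 servings → $7.97.
strawberries + edamame with both tight: 5.34 servings and 1.915 servings → $6.57.
strawberries + brown rice with both tight: 9.645 servings and 2.237 servings → $9.17.
tempeh + edamame: intersection lies outside the first quadrant.
tempeh + brown rice: intersection lies outside the first quadrant.
edamame + brown rice: the both-tight solution has a negative serving — not a feasible corner.
So the least-cost plan costs $4.60.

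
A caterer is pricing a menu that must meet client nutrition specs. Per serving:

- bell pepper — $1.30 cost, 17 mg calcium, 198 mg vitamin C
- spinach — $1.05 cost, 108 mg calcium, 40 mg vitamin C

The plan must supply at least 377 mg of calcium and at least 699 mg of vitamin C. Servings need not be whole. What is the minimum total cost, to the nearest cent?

An LP optimum is at a vertex; with two nutrient constraints at most two foods are used. Check each candidate.
bell pepper only: max(377/17, 699/198) = 22.18 servings → $28.83.
spinach only: max(377/108, 699/40) = 17.48 servings → $18.35.
bell pepper + spinach with both tight: 2.918 servings and 3.031 servings → $6.98.
Cheapest feasible corner: $6.98.

$6.98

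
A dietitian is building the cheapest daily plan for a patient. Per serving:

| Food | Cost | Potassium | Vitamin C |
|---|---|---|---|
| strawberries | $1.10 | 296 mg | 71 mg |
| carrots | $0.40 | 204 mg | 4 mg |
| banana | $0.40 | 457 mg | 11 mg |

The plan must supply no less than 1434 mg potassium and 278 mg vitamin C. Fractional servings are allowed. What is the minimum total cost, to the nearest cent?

$4.46

With two linear requirements the optimum uses one or two foods; enumerate the corners.
strawberries only: max(1434/296, 278/71) = 4.845 servings → $5.33.
carrots only: max(1434/204, 278/4) = 69.5 servings → $27.80.
banana only: max(1434/457, 278/11) = 25.27 servings → $10.11.
strawberries + carrots with both tight: 3.833 servings and 1.468 servings → $4.80.
strawberries + banana with both tight: 3.812 servings and 0.6689 servings → $4.46.
carrots + banana with both targets exact would need a negative amount; discard.
So the least-cost plan costs $4.46.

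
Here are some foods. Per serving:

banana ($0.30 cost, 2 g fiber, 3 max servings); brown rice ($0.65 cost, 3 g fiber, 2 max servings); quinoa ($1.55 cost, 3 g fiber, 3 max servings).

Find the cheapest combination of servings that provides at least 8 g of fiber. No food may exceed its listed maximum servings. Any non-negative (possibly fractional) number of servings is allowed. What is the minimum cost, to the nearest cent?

$1.33

Cost per g of fiber: banana $0.1500, brown rice $0.2167, quinoa $0.5167.
Take 3 servings of banana: +6.0 g fiber for $0.90 (total $0.90, still need 2.0 g).
Take 0.6667 servings of brown rice: +2.0 g fiber for $0.43 (total $1.33, still need 0.0 g).
Greedy by cheapest-per-g is optimal for a single linear constraint, so the minimum cost is $1.33.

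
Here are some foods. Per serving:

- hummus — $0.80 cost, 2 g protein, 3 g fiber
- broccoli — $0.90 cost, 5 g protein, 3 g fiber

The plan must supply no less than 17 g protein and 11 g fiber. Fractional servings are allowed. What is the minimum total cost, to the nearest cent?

Two binding constraints pin down two serving amounts, so the optimal mix uses at most two foods. The candidates are each food alone (scaled to the tighter of protein/fiber) and each pair with both constraints tight.
hummus only: max(17/2, 11/3) = 8.5 servings → $6.80.
broccoli only: max(17/5, 11/3) = 3.667 servings → $3.30.
hummus + broccoli with both tight: 0.4444 servings and 3.222 servings → $3.26.
Cheapest feasible corner: $3.26.

$3.26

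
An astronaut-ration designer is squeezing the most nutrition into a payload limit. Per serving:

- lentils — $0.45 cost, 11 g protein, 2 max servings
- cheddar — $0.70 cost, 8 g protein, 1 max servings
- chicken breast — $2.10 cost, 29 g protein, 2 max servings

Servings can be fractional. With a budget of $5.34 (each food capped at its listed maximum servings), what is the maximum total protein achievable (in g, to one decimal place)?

Protein per dollar: lentils 24.44, chicken breast 13.81, cheddar 11.43.
Take 2 servings of lentils: spends $0.90, +22.0 g protein (running total 22.0 g).
Take 2 servings of chicken breast: spends $4.20, +58.0 g protein (running total 80.0 g).
Take 0.3429 servings of cheddar: spends $0.24, +2.7 g protein (running total 82.7 g).
Greedy by best ratio exhausts the cost allowance optimally: 82.7 g.

82.7 g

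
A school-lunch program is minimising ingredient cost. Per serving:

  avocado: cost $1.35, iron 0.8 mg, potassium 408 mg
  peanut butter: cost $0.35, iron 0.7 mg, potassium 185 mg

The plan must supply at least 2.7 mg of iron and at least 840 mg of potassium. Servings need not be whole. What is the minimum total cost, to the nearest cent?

$1.59

With two linear requirements the optimum uses one or two foods; enumerate the corners.
avocado only: max(2.7/0.8, 840/408) = 3.375 servings → $4.56.
peanut butter only: max(2.7/0.7, 840/185) = 4.541 servings → $1.59.
avocado + peanut butter with both tight: 0.6432 servings and 3.122 servings → $1.96.
The minimum over all feasible corners is $1.59.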